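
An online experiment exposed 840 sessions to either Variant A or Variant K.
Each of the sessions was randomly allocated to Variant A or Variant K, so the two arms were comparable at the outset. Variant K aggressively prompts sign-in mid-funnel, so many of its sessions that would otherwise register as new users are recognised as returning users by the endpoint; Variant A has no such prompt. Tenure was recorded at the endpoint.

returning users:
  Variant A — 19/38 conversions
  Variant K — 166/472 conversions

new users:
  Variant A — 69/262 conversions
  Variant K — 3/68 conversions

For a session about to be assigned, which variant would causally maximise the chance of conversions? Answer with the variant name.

User tenure is downstream of the variant. One should not condition on a consequence of treatment, so the overall rates are the right comparison.
Pooled: Variant A 29.3% vs Variant K 31.3%; Variant K is higher overall.

Variant K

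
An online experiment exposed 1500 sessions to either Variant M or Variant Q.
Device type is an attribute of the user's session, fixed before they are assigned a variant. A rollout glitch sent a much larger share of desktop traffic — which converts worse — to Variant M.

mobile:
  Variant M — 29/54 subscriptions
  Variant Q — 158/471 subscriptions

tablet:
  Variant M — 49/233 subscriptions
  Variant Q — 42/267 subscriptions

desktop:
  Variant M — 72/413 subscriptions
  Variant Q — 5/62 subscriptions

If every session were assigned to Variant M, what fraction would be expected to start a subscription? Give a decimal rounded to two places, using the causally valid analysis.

The stratified and pooled comparisons disagree (Variant M wins within each device type; Variant Q wins overall), so the answer turns on the causal role of device type.
Device type is set before the variant has any effect — it is not caused by the variant — and it independently drives the outcome. That makes it a confounder, so the causal comparison is within device type levels.
Standardising Variant M to the population device type mix: 0.350·29/54 + 0.333·49/233 + 0.317·72/413 = 0.313.

0.31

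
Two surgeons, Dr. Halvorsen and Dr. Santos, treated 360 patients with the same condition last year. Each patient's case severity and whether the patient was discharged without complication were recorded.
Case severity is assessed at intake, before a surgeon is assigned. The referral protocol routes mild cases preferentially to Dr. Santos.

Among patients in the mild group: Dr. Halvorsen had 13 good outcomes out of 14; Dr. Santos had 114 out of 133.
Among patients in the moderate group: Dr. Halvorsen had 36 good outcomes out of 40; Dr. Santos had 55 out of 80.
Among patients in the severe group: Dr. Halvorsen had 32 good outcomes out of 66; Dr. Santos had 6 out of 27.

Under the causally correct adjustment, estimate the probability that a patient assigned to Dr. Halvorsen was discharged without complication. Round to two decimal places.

Nothing the surgeon does changes case severity; the imbalance is an allocation artefact. With case severity also predicting the outcome, the pooled figure is confounded, and the within-stratum comparison is the causal one.
Standardising Dr. Halvorsen to the population case severity mix: 0.408·13/14 + 0.333·36/40 + 0.258·32/66 = 0.804.

0.80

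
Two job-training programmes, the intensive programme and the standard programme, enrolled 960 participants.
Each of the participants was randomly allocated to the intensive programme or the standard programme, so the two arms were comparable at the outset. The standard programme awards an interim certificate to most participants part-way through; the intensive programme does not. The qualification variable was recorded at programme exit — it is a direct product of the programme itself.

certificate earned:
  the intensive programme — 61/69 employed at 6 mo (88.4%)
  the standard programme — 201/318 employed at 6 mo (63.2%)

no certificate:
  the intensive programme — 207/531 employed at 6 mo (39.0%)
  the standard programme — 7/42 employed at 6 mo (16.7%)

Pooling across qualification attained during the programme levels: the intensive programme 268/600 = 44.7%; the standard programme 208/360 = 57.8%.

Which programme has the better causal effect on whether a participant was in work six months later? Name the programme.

The distribution of qualification attained during the programme is itself part of what the programme does — it is an intermediate outcome. Holding it fixed would remove that part of the effect; the total effect is the pooled difference.
Pooled: the intensive programme 44.7% vs the standard programme 57.8%; the standard programme is higher overall.

the standard programme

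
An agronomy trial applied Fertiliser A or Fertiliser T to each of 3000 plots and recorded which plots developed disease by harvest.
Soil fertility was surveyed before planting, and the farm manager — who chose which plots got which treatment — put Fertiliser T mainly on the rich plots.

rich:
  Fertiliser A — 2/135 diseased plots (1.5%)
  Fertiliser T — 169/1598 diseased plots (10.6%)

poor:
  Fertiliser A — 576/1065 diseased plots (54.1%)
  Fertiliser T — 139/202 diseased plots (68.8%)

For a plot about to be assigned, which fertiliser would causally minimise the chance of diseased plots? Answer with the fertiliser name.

Fertiliser A

The imbalance in soil fertility arose from how plots were allocated, not from anything the fertiliser did; and soil fertility independently affects the outcome. The pooled gap is confounded — condition on soil fertility.
Within each level — rich: 1.5% vs 10.6%; poor: 54.1% vs 68.8% — Fertiliser A is lower every time.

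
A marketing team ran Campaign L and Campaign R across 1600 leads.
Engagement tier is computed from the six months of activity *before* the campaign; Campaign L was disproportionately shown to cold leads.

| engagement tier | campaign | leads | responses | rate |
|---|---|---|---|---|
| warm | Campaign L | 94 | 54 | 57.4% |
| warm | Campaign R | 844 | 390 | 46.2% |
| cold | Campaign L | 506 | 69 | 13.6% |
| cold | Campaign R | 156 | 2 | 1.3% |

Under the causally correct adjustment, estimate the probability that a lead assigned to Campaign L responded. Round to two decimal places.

The imbalance in engagement tier arose from how leads were allocated, not from anything the campaign did; and engagement tier independently affects the outcome. The pooled gap is confounded — condition on engagement tier.
Standardising Campaign L to the population engagement tier mix: 0.586·54/94 + 0.414·69/506 = 0.393.

0.39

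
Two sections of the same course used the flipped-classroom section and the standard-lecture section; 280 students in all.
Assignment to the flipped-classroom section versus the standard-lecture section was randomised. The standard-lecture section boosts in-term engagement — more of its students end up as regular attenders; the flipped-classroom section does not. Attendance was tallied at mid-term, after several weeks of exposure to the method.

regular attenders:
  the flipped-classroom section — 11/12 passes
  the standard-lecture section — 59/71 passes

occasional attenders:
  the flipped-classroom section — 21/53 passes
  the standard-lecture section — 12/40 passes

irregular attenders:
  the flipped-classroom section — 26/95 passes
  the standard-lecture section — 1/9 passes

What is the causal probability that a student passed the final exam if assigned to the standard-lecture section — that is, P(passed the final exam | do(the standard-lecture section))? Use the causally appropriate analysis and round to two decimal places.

0.60

the flipped-classroom section is higher inside every mid-term attendance stratum but the standard-lecture section is higher in aggregate. Whether to stratify depends on how mid-term attendance relates to the teaching method.
Mid-term attendance here is a post-treatment variable shaped by the teaching method; conditioning on it would introduce bias rather than remove it. The overall comparison is the causal one.
So P(outcome | do(the standard-lecture section)) is just the pooled rate for the standard-lecture section: 72/120 = 0.600.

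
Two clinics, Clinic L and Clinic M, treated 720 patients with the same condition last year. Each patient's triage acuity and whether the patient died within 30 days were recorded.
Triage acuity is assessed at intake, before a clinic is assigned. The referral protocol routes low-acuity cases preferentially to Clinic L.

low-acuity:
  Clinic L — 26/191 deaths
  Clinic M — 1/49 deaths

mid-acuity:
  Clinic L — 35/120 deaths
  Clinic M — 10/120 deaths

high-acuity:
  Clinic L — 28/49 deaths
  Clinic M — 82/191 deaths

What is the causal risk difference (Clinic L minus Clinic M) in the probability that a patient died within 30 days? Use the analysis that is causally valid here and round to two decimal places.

+0.16

Clinic M is lower inside every triage acuity stratum but Clinic L is lower in aggregate. Whether to stratify depends on how triage acuity relates to the clinic.
Triage acuity satisfies the back-door criterion: it is not a descendant of the clinic, and it blocks the spurious path from clinic to outcome. Adjusting for it (i.e., using the within-triage acuity rates) gives the causal effect.
Adjusting over the population distribution of triage acuity: 0.333·(0.136−0.020) + 0.333·(0.292−0.083) + 0.333·(0.571−0.429) = +0.155.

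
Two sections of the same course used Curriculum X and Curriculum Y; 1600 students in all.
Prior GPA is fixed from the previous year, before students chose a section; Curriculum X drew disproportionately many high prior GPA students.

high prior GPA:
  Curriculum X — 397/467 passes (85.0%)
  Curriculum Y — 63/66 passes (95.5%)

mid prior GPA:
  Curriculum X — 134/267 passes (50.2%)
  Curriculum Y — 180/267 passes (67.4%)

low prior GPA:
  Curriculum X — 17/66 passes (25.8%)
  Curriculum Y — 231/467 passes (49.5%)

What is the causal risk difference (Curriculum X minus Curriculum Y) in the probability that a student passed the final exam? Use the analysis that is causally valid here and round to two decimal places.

-0.17

The stratified and pooled comparisons disagree (Curriculum Y wins within each prior GPA band; Curriculum X wins overall), so the answer turns on the causal role of prior GPA band.
Here prior GPA band is a common cause — it drives both which teaching method a case falls under and the outcome. The crude comparison mixes populations; the stratum-specific rates are the causally relevant ones.
Adjusting over the population distribution of prior GPA band: 0.333·(0.850−0.955) + 0.334·(0.502−0.674) + 0.333·(0.258−0.495) = -0.171.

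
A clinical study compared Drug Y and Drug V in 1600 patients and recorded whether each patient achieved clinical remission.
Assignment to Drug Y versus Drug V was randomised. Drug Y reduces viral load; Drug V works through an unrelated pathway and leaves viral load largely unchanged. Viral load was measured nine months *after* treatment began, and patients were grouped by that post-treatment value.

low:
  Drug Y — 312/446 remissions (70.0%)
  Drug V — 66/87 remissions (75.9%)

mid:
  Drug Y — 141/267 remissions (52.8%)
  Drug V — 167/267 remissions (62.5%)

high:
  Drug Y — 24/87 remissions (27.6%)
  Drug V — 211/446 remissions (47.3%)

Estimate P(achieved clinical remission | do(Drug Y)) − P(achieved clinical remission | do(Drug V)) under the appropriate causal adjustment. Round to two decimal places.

+0.04

Viral load here is a post-treatment variable shaped by the drug; conditioning on it would introduce bias rather than remove it. The overall comparison is the causal one.
The causal difference is the pooled difference: 0.596 − 0.555 = +0.041.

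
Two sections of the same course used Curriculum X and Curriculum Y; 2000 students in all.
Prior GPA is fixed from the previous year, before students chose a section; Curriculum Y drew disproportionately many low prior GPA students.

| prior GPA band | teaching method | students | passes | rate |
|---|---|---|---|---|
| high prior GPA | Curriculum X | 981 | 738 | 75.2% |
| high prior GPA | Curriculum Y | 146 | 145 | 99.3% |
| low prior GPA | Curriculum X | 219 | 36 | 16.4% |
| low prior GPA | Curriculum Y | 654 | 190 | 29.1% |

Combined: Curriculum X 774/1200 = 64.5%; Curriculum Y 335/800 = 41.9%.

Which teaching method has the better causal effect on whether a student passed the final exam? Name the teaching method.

Curriculum Y

The imbalance in prior GPA band arose from how students were allocated, not from anything the teaching method did; and prior GPA band independently affects the outcome. The pooled gap is confounded — condition on prior GPA band.
Within each level — high prior GPA: 75.2% vs 99.3%; low prior GPA: 16.4% vs 29.1% — Curriculum Y is higher every time.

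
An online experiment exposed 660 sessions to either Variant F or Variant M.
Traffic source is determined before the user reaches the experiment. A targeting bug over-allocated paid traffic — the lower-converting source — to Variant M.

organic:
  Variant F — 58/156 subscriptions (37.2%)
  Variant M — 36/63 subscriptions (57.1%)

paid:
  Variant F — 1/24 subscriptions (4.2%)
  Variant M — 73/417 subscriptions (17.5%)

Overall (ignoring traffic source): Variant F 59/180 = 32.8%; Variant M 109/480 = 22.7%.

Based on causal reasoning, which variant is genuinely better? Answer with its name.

Variant M

Traffic source differs across variants for reasons unrelated to any effect of the variant itself, and it separately predicts the outcome — a classic confounder. We must compare within traffic source levels.
Within each level — organic: 37.2% vs 57.1%; paid: 4.2% vs 17.5% — Variant M is higher every time.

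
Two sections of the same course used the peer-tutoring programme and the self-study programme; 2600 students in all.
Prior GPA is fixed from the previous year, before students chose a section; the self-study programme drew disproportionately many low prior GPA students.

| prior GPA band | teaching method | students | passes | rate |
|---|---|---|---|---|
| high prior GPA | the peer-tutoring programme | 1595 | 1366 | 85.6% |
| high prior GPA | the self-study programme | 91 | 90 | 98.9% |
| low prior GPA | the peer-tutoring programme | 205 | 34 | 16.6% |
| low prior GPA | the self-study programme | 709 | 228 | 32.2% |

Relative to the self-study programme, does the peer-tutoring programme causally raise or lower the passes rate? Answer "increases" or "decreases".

decreases

Since prior GPA band is a pre-existing factor (not a product of the teaching method) and it affects the outcome on its own, it is a confounder. The stratified rates, not the pooled rate, identify the causal effect.
Within each level — high prior GPA: 85.6% vs 98.9%; low prior GPA: 16.6% vs 32.2% — the self-study programme is higher every time.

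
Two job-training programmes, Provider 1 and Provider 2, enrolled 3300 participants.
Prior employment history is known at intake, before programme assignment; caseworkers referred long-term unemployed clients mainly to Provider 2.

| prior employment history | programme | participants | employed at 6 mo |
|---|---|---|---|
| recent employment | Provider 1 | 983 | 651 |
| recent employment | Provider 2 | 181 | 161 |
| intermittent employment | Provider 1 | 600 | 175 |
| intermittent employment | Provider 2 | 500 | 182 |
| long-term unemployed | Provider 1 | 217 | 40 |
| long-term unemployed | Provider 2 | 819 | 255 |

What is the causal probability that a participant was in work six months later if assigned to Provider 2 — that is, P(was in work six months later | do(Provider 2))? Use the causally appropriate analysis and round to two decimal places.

Prior employment history differs across programmes for reasons unrelated to any effect of the programme itself, and it separately predicts the outcome — a classic confounder. We must compare within prior employment history levels.
Standardising Provider 2 to the population prior employment history mix: 0.353·161/181 + 0.333·182/500 + 0.314·255/819 = 0.533.

0.53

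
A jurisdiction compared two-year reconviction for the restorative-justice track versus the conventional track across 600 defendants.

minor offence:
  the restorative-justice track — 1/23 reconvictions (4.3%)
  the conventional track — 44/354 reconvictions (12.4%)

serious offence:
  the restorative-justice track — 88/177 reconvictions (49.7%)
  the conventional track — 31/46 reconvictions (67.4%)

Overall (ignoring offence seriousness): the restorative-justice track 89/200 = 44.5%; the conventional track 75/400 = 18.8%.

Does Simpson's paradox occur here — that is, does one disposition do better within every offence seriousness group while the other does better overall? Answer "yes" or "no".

yes

Within each offence seriousness level (minor offence 4.3% vs 12.4%; serious offence 49.7% vs 67.4%), the restorative-justice track has the lower rate every time. Pooled: 44.5% vs 18.8% — the conventional track has the lower rate overall. The two comparisons disagree.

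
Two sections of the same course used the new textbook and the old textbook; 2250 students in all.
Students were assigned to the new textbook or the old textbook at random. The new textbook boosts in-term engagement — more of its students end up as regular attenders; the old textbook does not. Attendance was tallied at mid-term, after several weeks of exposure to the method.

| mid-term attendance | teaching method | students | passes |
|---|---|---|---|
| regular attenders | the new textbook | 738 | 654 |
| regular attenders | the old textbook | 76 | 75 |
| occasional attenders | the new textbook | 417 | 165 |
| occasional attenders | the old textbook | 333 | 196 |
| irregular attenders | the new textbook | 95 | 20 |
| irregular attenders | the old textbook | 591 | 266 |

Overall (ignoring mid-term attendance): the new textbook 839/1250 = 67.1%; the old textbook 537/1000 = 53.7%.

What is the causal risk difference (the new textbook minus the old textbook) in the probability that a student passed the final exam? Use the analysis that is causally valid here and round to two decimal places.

+0.13

The stratified and pooled comparisons disagree (the old textbook wins within each mid-term attendance; the new textbook wins overall), so the answer turns on the causal role of mid-term attendance.
Mid-term attendance here is a post-treatment variable shaped by the teaching method; conditioning on it would introduce bias rather than remove it. The overall comparison is the causal one.
The causal difference is the pooled difference: 0.671 − 0.537 = +0.134.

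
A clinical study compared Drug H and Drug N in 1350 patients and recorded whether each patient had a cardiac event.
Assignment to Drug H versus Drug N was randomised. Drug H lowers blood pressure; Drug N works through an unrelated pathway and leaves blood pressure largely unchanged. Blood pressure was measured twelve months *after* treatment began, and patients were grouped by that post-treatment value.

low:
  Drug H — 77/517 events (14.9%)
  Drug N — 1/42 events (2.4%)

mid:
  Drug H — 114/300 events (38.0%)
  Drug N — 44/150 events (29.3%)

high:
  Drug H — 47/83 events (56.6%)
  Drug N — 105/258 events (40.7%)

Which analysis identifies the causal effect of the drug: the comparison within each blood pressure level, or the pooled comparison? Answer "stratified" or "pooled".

Blood pressure lies on the pathway drug → blood pressure → outcome, so adjusting for it blocks the indirect effect. For the total causal effect of drug, use the unadjusted pooled rates.
Pooled: Drug H 26.4% vs Drug N 33.3%; Drug H is lower overall.

pooled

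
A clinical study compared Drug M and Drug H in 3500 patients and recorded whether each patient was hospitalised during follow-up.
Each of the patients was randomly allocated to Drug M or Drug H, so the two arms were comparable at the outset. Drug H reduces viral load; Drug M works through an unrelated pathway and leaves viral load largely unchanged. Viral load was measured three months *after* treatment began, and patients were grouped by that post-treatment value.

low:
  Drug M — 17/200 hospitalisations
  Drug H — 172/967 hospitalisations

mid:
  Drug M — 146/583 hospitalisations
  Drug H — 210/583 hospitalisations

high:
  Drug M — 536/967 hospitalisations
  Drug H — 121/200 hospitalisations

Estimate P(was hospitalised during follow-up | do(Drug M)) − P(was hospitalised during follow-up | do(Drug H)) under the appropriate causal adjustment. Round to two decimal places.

Within every viral load level Drug M has the lower rate, yet pooled Drug H does — Simpson's reversal.
Viral load lies on the pathway drug → viral load → outcome, so adjusting for it blocks the indirect effect. For the total causal effect of drug, use the unadjusted pooled rates.
The causal difference is the pooled difference: 0.399 − 0.287 = +0.112.

+0.11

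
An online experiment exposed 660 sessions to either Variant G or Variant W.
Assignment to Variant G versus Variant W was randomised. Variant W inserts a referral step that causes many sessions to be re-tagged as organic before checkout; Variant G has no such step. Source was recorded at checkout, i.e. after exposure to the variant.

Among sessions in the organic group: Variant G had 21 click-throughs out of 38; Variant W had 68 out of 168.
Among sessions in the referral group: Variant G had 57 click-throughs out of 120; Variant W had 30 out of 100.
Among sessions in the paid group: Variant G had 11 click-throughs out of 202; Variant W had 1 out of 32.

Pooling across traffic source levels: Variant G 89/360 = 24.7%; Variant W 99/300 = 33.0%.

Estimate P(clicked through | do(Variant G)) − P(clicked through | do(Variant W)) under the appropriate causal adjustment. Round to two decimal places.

-0.08

Variant G is higher inside every traffic source stratum but Variant W is higher in aggregate. Whether to stratify depends on how traffic source relates to the variant.
Traffic source is recorded after the variant and is itself shifted by it — it sits on the causal path from variant to outcome. Conditioning on a mediator would strip out part of the effect we want; the pooled comparison gives the total causal effect.
The causal difference is the pooled difference: 0.247 − 0.330 = -0.083.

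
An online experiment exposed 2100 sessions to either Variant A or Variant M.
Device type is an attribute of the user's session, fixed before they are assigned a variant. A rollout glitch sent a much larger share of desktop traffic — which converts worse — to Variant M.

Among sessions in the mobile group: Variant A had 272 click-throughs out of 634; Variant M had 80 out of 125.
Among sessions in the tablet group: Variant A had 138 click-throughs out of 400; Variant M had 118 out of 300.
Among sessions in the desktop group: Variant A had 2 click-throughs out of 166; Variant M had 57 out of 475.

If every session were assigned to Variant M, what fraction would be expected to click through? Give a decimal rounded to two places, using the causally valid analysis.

The stratified and pooled comparisons disagree (Variant M wins within each device type; Variant A wins overall), so the answer turns on the causal role of device type.
Device type satisfies the back-door criterion: it is not a descendant of the variant, and it blocks the spurious path from variant to outcome. Adjusting for it (i.e., using the within-device type rates) gives the causal effect.
Standardising Variant M to the population device type mix: 0.361·80/125 + 0.333·118/300 + 0.305·57/475 = 0.399.

0.40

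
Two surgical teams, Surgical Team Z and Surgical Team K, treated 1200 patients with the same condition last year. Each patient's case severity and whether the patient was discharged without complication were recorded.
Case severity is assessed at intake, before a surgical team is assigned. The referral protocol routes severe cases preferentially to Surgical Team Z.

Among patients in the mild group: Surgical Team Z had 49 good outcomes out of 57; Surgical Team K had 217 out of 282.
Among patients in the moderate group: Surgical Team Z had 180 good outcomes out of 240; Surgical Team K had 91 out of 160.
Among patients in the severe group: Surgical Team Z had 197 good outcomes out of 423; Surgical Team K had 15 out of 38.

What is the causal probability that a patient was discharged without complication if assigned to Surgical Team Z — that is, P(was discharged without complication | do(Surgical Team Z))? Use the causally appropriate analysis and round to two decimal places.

The stratified and pooled comparisons disagree (Surgical Team Z wins within each case severity; Surgical Team K wins overall), so the answer turns on the causal role of case severity.
Nothing the surgical team does changes case severity; the imbalance is an allocation artefact. With case severity also predicting the outcome, the pooled figure is confounded, and the within-stratum comparison is the causal one.
Standardising Surgical Team Z to the population case severity mix: 0.282·49/57 + 0.333·180/240 + 0.384·197/423 = 0.672.

0.67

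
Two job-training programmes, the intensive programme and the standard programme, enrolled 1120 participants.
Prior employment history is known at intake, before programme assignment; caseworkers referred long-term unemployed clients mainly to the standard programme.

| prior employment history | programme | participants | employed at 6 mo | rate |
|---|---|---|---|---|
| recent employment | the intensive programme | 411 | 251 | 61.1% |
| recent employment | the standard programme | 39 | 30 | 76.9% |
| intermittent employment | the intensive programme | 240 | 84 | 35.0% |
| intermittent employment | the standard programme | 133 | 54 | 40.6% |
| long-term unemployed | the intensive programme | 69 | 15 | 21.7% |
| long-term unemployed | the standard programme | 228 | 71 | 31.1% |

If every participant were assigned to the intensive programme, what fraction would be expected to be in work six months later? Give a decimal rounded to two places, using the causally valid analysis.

0.42

the standard programme is higher inside every prior employment history stratum but the intensive programme is higher in aggregate. Whether to stratify depends on how prior employment history relates to the programme.
Prior employment history satisfies the back-door criterion: it is not a descendant of the programme, and it blocks the spurious path from programme to outcome. Adjusting for it (i.e., using the within-prior employment history rates) gives the causal effect.
Standardising the intensive programme to the population prior employment history mix: 0.402·251/411 + 0.333·84/240 + 0.265·15/69 = 0.420.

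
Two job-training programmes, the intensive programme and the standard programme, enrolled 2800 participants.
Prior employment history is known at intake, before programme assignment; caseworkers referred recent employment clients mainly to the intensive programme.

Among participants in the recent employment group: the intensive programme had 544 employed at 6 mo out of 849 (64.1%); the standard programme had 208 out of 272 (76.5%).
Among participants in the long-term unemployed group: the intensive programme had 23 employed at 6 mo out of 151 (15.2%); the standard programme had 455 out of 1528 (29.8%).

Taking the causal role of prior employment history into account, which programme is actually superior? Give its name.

the standard programme

Here prior employment history is a common cause — it drives both which programme a case falls under and the outcome. The crude comparison mixes populations; the stratum-specific rates are the causally relevant ones.
Within each level — recent employment: 64.1% vs 76.5%; long-term unemployed: 15.2% vs 29.8% — the standard programme is higher every time.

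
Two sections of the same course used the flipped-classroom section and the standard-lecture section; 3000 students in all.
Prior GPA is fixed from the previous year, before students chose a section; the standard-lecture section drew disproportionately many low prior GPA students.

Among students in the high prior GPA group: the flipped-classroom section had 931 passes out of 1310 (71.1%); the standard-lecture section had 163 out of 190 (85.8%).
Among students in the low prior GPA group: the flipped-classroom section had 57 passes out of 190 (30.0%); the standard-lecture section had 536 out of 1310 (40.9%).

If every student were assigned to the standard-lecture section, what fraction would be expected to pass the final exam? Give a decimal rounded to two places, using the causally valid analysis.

0.63

The imbalance in prior GPA band arose from how students were allocated, not from anything the teaching method did; and prior GPA band independently affects the outcome. The pooled gap is confounded — condition on prior GPA band.
Standardising the standard-lecture section to the population prior GPA band mix: 0.500·163/190 + 0.500·536/1310 = 0.634.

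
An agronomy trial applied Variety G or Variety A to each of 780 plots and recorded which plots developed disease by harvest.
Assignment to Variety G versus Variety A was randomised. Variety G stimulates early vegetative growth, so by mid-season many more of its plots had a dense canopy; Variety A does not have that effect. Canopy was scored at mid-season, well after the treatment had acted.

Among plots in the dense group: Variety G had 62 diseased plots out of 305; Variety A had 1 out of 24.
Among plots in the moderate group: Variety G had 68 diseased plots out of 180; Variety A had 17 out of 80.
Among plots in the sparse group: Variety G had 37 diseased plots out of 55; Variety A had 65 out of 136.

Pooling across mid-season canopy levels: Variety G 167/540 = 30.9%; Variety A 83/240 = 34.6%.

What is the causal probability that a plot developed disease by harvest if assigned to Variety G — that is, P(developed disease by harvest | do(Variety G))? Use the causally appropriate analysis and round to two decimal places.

0.31

The mid-season canopy-specific comparison favours Variety A throughout, but the pooled figures favour Variety G. The question is whether to condition on mid-season canopy.
Because the variety influences mid-season canopy, mid-season canopy is a post-treatment mediator, not a confounder. Stratifying on it would bias the estimate; the causal effect is the crude pooled difference.
So P(outcome | do(Variety G)) is just the pooled rate for Variety G: 167/540 = 0.309.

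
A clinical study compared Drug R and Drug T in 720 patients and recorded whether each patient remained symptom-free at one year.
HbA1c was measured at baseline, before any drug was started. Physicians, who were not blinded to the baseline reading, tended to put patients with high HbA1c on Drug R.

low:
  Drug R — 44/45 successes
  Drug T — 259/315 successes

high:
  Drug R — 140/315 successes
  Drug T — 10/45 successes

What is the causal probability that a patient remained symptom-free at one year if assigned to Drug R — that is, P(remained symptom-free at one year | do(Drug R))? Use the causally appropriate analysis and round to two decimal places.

0.71

The HbA1c-specific comparison favours Drug R throughout, but the pooled figures favour Drug T. The question is whether to condition on HbA1c.
HbA1c satisfies the back-door criterion: it is not a descendant of the drug, and it blocks the spurious path from drug to outcome. Adjusting for it (i.e., using the within-HbA1c rates) gives the causal effect.
Standardising Drug R to the population HbA1c mix: 0.500·44/45 + 0.500·140/315 = 0.711.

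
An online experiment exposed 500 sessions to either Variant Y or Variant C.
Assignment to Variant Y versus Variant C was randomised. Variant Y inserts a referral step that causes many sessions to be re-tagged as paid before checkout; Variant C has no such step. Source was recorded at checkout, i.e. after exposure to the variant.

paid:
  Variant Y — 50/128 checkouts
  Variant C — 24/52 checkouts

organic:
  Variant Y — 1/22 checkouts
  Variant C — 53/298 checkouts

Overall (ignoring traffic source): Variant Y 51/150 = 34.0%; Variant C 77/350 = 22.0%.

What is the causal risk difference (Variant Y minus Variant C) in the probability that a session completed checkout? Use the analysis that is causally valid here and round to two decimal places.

The stratified and pooled comparisons disagree (Variant C wins within each traffic source; Variant Y wins overall), so the answer turns on the causal role of traffic source.
Traffic source lies on the pathway variant → traffic source → outcome, so adjusting for it blocks the indirect effect. For the total causal effect of variant, use the unadjusted pooled rates.
The causal difference is the pooled difference: 0.340 − 0.220 = +0.120.

+0.12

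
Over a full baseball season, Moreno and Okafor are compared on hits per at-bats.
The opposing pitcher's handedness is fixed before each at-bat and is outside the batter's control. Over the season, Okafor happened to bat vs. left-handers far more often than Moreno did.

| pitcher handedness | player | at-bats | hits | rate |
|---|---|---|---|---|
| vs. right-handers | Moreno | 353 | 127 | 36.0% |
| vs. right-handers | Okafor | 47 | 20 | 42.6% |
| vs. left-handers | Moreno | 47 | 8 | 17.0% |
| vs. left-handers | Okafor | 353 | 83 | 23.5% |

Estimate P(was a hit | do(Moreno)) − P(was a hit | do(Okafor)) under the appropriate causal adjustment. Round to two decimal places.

-0.07

Okafor is higher inside every pitcher handedness stratum but Moreno is higher in aggregate. Whether to stratify depends on how pitcher handedness relates to the player.
Pitcher handedness is set before the player has any effect — it is not caused by the player — and it independently drives the outcome. That makes it a confounder, so the causal comparison is within pitcher handedness levels.
Adjusting over the population distribution of pitcher handedness: 0.500·(0.360−0.426) + 0.500·(0.170−0.235) = -0.065.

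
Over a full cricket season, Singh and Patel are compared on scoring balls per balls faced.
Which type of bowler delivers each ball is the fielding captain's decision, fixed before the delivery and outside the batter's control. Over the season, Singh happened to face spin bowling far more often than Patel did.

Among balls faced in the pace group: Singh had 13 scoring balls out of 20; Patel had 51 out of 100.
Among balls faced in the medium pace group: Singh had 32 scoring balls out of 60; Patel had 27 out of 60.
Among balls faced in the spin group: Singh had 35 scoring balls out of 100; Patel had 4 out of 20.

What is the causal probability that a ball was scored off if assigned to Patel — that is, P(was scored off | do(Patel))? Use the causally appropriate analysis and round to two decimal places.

The stratified and pooled comparisons disagree (Singh wins within each bowling type; Patel wins overall), so the answer turns on the causal role of bowling type.
Bowling type is set before the player has any effect — it is not caused by the player — and it independently drives the outcome. That makes it a confounder, so the causal comparison is within bowling type levels.
Standardising Patel to the population bowling type mix: 0.333·51/100 + 0.333·27/60 + 0.333·4/20 = 0.387.

0.39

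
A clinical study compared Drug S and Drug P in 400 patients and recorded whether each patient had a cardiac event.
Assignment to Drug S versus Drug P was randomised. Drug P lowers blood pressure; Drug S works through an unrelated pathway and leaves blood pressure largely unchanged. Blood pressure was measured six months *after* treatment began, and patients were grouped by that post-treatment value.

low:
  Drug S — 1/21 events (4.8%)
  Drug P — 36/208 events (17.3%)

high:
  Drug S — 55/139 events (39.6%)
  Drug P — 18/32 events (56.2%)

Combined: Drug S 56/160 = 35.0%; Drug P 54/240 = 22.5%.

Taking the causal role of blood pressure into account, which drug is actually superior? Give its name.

Blood pressure here is a post-treatment variable shaped by the drug; conditioning on it would introduce bias rather than remove it. The overall comparison is the causal one.
Pooled: Drug S 35.0% vs Drug P 22.5%; Drug P is lower overall.

Drug P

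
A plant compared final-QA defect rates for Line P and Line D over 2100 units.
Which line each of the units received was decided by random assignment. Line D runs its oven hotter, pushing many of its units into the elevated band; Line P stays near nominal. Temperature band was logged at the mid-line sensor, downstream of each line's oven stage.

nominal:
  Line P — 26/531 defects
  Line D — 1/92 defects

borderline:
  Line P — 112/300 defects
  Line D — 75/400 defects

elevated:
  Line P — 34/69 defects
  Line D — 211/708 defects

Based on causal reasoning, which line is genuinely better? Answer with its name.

Within every in-process temperature band level Line D has the lower rate, yet pooled Line P does — Simpson's reversal.
The distribution of in-process temperature band is itself part of what the line does — it is an intermediate outcome. Holding it fixed would remove that part of the effect; the total effect is the pooled difference.
Pooled: Line P 19.1% vs Line D 23.9%; Line P is lower overall.

Line P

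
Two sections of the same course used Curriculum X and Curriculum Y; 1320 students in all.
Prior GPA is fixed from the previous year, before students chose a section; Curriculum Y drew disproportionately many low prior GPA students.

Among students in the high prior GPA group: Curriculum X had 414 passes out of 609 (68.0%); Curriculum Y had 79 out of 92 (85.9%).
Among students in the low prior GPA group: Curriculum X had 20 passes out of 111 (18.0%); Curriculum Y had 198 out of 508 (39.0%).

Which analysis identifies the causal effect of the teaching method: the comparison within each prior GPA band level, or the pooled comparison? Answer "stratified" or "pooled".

Curriculum Y is higher inside every prior GPA band stratum but Curriculum X is higher in aggregate. Whether to stratify depends on how prior GPA band relates to the teaching method.
The imbalance in prior GPA band arose from how students were allocated, not from anything the teaching method did; and prior GPA band independently affects the outcome. The pooled gap is confounded — condition on prior GPA band.
Within each level — high prior GPA: 68.0% vs 85.9%; low prior GPA: 18.0% vs 39.0% — Curriculum Y is higher every time.

stratified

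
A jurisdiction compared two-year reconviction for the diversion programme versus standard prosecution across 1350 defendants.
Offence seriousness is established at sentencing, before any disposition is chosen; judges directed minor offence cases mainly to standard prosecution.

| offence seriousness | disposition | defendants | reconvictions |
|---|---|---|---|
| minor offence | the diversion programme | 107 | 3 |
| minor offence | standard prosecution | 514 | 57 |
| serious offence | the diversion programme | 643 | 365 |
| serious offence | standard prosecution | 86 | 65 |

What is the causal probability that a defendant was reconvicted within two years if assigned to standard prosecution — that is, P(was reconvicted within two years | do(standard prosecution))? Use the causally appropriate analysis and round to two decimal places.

0.46

Offence seriousness satisfies the back-door criterion: it is not a descendant of the disposition, and it blocks the spurious path from disposition to outcome. Adjusting for it (i.e., using the within-offence seriousness rates) gives the causal effect.
Standardising standard prosecution to the population offence seriousness mix: 0.460·57/514 + 0.540·65/86 = 0.459.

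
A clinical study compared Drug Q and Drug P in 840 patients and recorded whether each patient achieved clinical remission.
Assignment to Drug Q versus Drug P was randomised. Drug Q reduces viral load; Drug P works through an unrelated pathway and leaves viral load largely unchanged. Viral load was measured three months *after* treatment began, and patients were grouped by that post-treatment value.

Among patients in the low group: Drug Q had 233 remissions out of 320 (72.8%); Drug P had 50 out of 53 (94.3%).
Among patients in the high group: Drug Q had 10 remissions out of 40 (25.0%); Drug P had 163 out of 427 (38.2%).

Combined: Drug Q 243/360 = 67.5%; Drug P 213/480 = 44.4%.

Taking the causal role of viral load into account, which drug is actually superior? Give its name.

Drug Q

Viral load lies on the pathway drug → viral load → outcome, so adjusting for it blocks the indirect effect. For the total causal effect of drug, use the unadjusted pooled rates.
Pooled: Drug Q 67.5% vs Drug P 44.4%; Drug Q is higher overall.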